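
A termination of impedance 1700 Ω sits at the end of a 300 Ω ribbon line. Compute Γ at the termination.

Γ = (Z_L − Z_0)/(Z_L + Z_0) = (1700 − 300)/(1700 + 300) = 1400/2000

Γ = 0.7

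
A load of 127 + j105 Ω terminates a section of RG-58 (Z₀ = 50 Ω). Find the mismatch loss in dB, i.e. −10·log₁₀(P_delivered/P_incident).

mismatch loss ≈ 2.22 dB

Γ = (77 + j105)/(177 + j105), |Γ| = 0.633
|Γ|² = 0.4, so P_del/P_inc = 1 − |Γ|² = 0.6
ML = −10·log₁₀(1 − |Γ|²)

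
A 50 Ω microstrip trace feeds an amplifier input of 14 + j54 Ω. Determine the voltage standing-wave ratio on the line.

Γ = (Z_L − Z_0)/(Z_L + Z_0) = (-36 + j54)/(64 + j54)
|Γ| = 64.9/83.7 = 0.775
VSWR = (1 + |Γ|)/(1 − |Γ|) = 1.78/0.225

VSWR ≈ 7.89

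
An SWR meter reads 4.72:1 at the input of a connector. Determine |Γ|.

|Γ| = (S − 1)/(S + 1) = (4.72 − 1)/(4.72 + 1) = 3.72/5.72

|Γ| ≈ 0.65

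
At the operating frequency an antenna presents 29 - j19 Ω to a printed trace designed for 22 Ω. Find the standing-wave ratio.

Γ = (Z_L − Z_0)/(Z_L + Z_0) = (7 − j19)/(51 − j19)
|Γ| = 20.2/54.4 = 0.372
VSWR = (1 + |Γ|)/(1 − |Γ|) = 1.37/0.628

VSWR ≈ 2.18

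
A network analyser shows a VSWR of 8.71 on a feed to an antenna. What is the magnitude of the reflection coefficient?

|Γ| ≈ 0.794

|Γ| = (S − 1)/(S + 1) = (8.71 − 1)/(8.71 + 1) = 7.71/9.71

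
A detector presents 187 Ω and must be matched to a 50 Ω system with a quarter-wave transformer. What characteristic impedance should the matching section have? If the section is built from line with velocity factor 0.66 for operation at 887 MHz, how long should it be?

Z_qwt ≈ 96.7 Ω; length ≈ 5.58 cm

Z_qwt = √(Z_0·R_L) = √(50 × 187) = √9350
λ = 0.66·c/f = 0.223 m, so l = λ/4 = 0.0558 m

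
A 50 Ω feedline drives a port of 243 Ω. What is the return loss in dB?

Γ = (243 − 50)/(243 + 50) = 0.659
RL = −20·log₁₀|Γ| = −20·log₁₀(0.659)

RL ≈ 3.63 dB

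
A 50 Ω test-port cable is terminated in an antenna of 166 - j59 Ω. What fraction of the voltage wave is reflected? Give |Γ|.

|Γ| ≈ 0.581

Γ = (Z_L − Z_0)/(Z_L + Z_0) = (116 − j59)/(216 − j59)
|Γ| = 130/224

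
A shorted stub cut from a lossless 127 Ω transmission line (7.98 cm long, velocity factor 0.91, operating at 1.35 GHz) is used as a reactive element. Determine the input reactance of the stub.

λ = v/f = 0.91·c / 1.35 GHz = 0.202 m
βl = 2π·l/λ = 2π × 0.395 = 142°
tan(βl) = -0.78
For a shorted stub, Z_in = jZ_0·tan(βl)

X_in ≈ -99 Ω (capacitive)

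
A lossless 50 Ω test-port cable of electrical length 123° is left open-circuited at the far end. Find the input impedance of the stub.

Z_in ≈ +j32.5 Ω

tan(βl) = -1.54
For an open-circuited stub, Z_in = −jZ_0·cot(βl) = −jZ_0/tan(βl)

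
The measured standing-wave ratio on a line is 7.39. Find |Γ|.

|Γ| ≈ 0.762

|Γ| = (S − 1)/(S + 1) = (7.39 − 1)/(7.39 + 1) = 6.39/8.39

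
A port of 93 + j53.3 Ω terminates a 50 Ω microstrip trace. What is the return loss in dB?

Γ = (43 + j53.3)/(143 + j53.3), |Γ| = 0.449
RL = −20·log₁₀|Γ| = −20·log₁₀(0.449)

RL ≈ 6.96 dB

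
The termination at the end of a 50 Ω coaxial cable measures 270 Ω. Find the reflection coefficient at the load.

Γ = (Z_L − Z_0)/(Z_L + Z_0) = (270 − 50)/(270 + 50) = 220/320

Γ = 0.688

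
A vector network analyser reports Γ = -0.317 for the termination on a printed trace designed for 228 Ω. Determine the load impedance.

Z_L = Z_0·(1 + Γ)/(1 − Γ) = 228·(0.683)/(1.32)

Z_L ≈ 118 Ω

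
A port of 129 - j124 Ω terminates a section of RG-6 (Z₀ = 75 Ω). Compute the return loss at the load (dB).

Γ = (54 − j124)/(204 − j124), |Γ| = 0.567
RL = −20·log₁₀|Γ| = −20·log₁₀(0.567)

RL ≈ 4.94 dB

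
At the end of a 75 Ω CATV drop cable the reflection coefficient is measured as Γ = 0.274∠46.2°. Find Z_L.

Z_L ≈ 99.7 + j42.6 Ω

Z_L = Z_0·(1 + Γ)/(1 − Γ) = 75·(1.19 + j0.198)/(0.81 − j0.198)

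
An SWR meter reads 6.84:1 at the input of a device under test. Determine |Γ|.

|Γ| ≈ 0.745

|Γ| = (S − 1)/(S + 1) = (6.84 − 1)/(6.84 + 1) = 5.84/7.84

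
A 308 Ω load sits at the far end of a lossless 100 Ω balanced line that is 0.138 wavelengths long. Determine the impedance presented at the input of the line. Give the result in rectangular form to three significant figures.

βl = 2π × 0.138 = 49.7°
tan(βl) = tan(49.7°) = 1.18
Z_in = Z_0·(Z_L + jZ_0·tanβl)/(Z_0 + jZ_L·tanβl)
     = 100·(308 + j118)/(100 + j363)

Z_in ≈ 51.9 − j70.6 Ω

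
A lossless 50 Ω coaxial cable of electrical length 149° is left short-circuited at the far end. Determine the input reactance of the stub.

X_in ≈ -30 Ω (capacitive)

tan(βl) = -0.601
For a short-circuited stub, Z_in = jZ_0·tan(βl)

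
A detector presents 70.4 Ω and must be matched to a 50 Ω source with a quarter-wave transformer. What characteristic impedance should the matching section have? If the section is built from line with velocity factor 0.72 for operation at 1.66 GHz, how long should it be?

Z_qwt = √(Z_0·R_L) = √(50 × 70.4) = √3520
λ = 0.72·c/f = 0.13 m, so l = λ/4 = 0.0325 m

Z_qwt ≈ 59.3 Ω; length ≈ 3.25 cm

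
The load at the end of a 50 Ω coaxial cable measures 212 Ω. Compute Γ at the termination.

Γ = 0.618

Γ = (Z_L − Z_0)/(Z_L + Z_0) = (212 − 50)/(212 + 50) = 162/262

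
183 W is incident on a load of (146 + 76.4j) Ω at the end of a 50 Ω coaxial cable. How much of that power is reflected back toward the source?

|Γ| = |(96 + j76.4)/(196 + j76.4)| = 0.583
|Γ|² = 0.34
P_refl = |Γ|²·P_inc = 62.2 W, P_del = (1 − |Γ|²)·P_inc = 121 W

P_reflected ≈ 62.2 W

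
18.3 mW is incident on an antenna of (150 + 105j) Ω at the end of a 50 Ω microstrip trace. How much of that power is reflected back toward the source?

P_reflected ≈ 7.54 mW

|Γ| = |(100 + j105)/(200 + j105)| = 0.642
|Γ|² = 0.412
P_refl = |Γ|²·P_inc = 7.54 mW, P_del = (1 − |Γ|²)·P_inc = 10.8 mW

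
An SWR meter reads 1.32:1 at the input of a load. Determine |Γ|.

|Γ| ≈ 0.138

|Γ| = (S − 1)/(S + 1) = (1.32 − 1)/(1.32 + 1) = 0.32/2.32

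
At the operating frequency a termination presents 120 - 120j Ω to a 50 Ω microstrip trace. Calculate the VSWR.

Γ = (Z_L − Z_0)/(Z_L + Z_0) = (70 − j120)/(170 − j120)
|Γ| = 139/208 = 0.668
VSWR = (1 + |Γ|)/(1 − |Γ|) = 1.67/0.332

VSWR ≈ 5.02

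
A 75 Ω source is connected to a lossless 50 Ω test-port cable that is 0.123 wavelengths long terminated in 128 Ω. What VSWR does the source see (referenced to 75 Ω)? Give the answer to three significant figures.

βl = 2π × 0.123 = 44.3°
tan(βl) = 0.975
Z_in = Z_0·(Z_L + jZ_0·tanβl)/(Z_0 + jZ_L·tanβl) = 34.5 − j37.4 Ω
Γ_s = (Z_in − Z_s)/(Z_in + Z_s) = (-40.5 − j37.4)/(110 − j37.4), |Γ_s| = 0.476
VSWR = (1 + |Γ_s|)/(1 − |Γ_s|)

VSWR ≈ 2.82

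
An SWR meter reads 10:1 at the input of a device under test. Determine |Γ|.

|Γ| ≈ 0.818

|Γ| = (S − 1)/(S + 1) = (10 − 1)/(10 + 1) = 9/11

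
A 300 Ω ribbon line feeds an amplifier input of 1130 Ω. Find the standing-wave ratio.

VSWR ≈ 3.77

For a purely resistive load, VSWR = R_L/Z_0 or Z_0/R_L (whichever > 1) = 1130/300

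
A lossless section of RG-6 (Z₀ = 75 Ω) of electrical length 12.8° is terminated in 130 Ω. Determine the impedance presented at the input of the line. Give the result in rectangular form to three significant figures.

Z_in ≈ 118 − j29.6 Ω

tan(βl) = tan(12.8°) = 0.227
Z_in = Z_0·(Z_L + jZ_0·tanβl)/(Z_0 + jZ_L·tanβl)
     = 75·(130 + j17)/(75 + j29.5)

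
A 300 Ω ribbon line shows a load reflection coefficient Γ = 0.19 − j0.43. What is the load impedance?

Z_L = Z_0·(1 + Γ)/(1 − Γ) = 300·(1.19 − j0.43)/(0.81 + j0.43)

Z_L ≈ 278 − j307 Ω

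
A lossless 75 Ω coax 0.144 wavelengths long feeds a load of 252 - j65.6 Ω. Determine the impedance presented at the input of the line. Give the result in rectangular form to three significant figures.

βl = 2π × 0.144 = 51.8°
tan(βl) = tan(51.8°) = 1.27
Z_in = Z_0·(Z_L + jZ_0·tanβl)/(Z_0 + jZ_L·tanβl)
     = 75·(252 + j29.8)/(158 + j321)

Z_in ≈ 29 − j44.6 Ω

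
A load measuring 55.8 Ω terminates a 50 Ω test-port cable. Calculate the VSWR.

Γ = (55.8 − 50)/(55.8 + 50) = 0.0548
VSWR = (1 + 0.0548)/(1 − 0.0548)

VSWR ≈ 1.12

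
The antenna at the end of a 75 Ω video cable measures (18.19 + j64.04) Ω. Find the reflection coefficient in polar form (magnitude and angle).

Γ = (Z_L − Z_0)/(Z_L + Z_0) = (-56.81 + j64.04)/(93.19 + j64.04)
|Γ| = 85.6/113 = 0.757

Γ ≈ 0.757 ∠ 97.1°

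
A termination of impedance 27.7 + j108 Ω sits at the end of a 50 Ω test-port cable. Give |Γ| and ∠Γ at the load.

Γ ≈ 0.829 ∠ 47.4°

Γ = (Z_L − Z_0)/(Z_L + Z_0) = (-22.3 + j108)/(77.7 + j108)
|Γ| = 110/133 = 0.829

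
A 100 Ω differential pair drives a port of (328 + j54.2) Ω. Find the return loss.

RL ≈ 5.3 dB

Γ = (228 + j54.2)/(428 + j54.2), |Γ| = 0.543
RL = −20·log₁₀|Γ| = −20·log₁₀(0.543)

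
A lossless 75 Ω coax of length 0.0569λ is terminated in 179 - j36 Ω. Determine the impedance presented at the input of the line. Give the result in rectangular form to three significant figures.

βl = 2π × 0.0569 = 20.5°
tan(βl) = tan(20.5°) = 0.374
Z_in = Z_0·(Z_L + jZ_0·tanβl)/(Z_0 + jZ_L·tanβl)
     = 75·(179 − j7.98)/(88.4 + j66.9)

Z_in ≈ 93.3 − j77.3 Ω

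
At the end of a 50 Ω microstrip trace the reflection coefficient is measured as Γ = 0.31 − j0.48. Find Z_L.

Z_L ≈ 47.7 − j67.9 Ω

Z_L = Z_0·(1 + Γ)/(1 − Γ) = 50·(1.31 − j0.48)/(0.69 + j0.48)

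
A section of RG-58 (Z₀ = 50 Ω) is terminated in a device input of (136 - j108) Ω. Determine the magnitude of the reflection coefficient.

Γ = (Z_L − Z_0)/(Z_L + Z_0) = (86 − j108)/(186 − j108)
|Γ| = 138/215

|Γ| ≈ 0.642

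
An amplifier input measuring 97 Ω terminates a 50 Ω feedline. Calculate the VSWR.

Γ = (97 − 50)/(97 + 50) = 0.32
VSWR = (1 + 0.32)/(1 − 0.32)

VSWR ≈ 1.94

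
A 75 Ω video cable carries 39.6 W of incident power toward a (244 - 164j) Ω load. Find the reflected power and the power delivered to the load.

|Γ| = |(169 − j164)/(319 − j164)| = 0.657
|Γ|² = 0.431
P_refl = |Γ|²·P_inc = 17.1 W, P_del = (1 − |Γ|²)·P_inc = 22.5 W

P_reflected ≈ 17.1 W; P_delivered ≈ 22.5 W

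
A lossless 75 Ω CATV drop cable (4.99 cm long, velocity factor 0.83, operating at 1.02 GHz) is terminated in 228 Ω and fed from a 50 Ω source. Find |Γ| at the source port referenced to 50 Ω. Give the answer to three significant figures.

λ = v/f = 0.83·c / 1.02 GHz = 0.244 m
βl = 2π·l/λ = 2π × 0.204 = 73.6°
tan(βl) = 3.39
Z_in = Z_0·(Z_L + jZ_0·tanβl)/(Z_0 + jZ_L·tanβl) = 26.6 − j19.5 Ω
Γ_s = (Z_in − Z_s)/(Z_in + Z_s) = (-23.4 − j19.5)/(76.6 − j19.5), |Γ_s| = 0.386

|Γ| ≈ 0.386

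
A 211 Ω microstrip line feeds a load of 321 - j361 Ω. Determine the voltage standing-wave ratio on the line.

Γ = (Z_L − Z_0)/(Z_L + Z_0) = (110 − j361)/(532 − j361)
|Γ| = 377/643 = 0.587
VSWR = (1 + |Γ|)/(1 − |Γ|) = 1.59/0.413

VSWR ≈ 3.84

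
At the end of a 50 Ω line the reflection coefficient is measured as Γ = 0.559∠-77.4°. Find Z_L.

Z_L = Z_0·(1 + Γ)/(1 − Γ) = 50·(1.12 − j0.546)/(0.878 + j0.546)

Z_L ≈ 32.2 − j51.1 Ω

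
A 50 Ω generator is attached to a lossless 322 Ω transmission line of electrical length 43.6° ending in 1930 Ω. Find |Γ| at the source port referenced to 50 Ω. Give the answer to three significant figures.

|Γ| ≈ 0.91

tan(βl) = 0.952
Z_in = Z_0·(Z_L + jZ_0·tanβl)/(Z_0 + jZ_L·tanβl) = 110 − j319 Ω
Γ_s = (Z_in − Z_s)/(Z_in + Z_s) = (59.6 − j319)/(160 − j319), |Γ_s| = 0.91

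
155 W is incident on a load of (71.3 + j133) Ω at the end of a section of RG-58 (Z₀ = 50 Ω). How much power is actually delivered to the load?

P_delivered ≈ 68.2 W

|Γ| = |(21.3 + j133)/(121.3 + j133)| = 0.748
|Γ|² = 0.56
P_refl = |Γ|²·P_inc = 86.8 W, P_del = (1 − |Γ|²)·P_inc = 68.2 W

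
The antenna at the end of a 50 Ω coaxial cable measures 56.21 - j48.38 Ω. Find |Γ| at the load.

|Γ| ≈ 0.418

Γ = (Z_L − Z_0)/(Z_L + Z_0) = (6.21 − j48.38)/(106.2 − j48.38)
|Γ| = 48.8/117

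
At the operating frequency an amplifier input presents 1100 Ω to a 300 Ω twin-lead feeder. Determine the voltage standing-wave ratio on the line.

VSWR ≈ 3.67

Γ = (1100 − 300)/(1100 + 300) = 0.571
VSWR = (1 + 0.571)/(1 − 0.571)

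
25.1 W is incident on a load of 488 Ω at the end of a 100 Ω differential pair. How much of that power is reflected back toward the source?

P_reflected ≈ 10.9 W

Γ = (488 − 100)/(488 + 100) = 0.66
|Γ|² = 0.435
P_refl = |Γ|²·P_inc = 10.9 W, P_del = (1 − |Γ|²)·P_inc = 14.2 W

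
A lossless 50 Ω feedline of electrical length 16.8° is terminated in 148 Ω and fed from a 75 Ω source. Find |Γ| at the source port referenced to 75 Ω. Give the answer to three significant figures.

tan(βl) = 0.302
Z_in = Z_0·(Z_L + jZ_0·tanβl)/(Z_0 + jZ_L·tanβl) = 89.8 − j65.1 Ω
Γ_s = (Z_in − Z_s)/(Z_in + Z_s) = (14.8 − j65.1)/(165 − j65.1), |Γ_s| = 0.377

|Γ| ≈ 0.377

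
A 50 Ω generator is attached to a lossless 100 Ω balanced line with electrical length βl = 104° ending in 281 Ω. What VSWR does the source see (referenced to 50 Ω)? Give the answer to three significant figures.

tan(βl) = -4.01
Z_in = Z_0·(Z_L + jZ_0·tanβl)/(Z_0 + jZ_L·tanβl) = 37.5 + j21.6 Ω
Γ_s = (Z_in − Z_s)/(Z_in + Z_s) = (-12.5 + j21.6)/(87.5 + j21.6), |Γ_s| = 0.277
VSWR = (1 + |Γ_s|)/(1 − |Γ_s|)

VSWR ≈ 1.77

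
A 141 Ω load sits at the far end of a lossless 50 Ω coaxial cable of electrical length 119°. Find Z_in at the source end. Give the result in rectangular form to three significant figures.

tan(βl) = tan(119°) = -1.8
Z_in = Z_0·(Z_L + jZ_0·tanβl)/(Z_0 + jZ_L·tanβl)
     = 50·(141 − j90.2)/(50 − j254)

Z_in ≈ 22.3 + j23.3 Ω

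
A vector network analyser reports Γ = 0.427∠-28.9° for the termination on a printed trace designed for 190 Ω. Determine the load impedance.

Z_L = Z_0·(1 + Γ)/(1 − Γ) = 190·(1.37 − j0.206)/(0.626 + j0.206)

Z_L ≈ 357 − j180 Ω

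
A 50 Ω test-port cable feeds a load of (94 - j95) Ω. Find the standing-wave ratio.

VSWR ≈ 4.09

Γ = (Z_L − Z_0)/(Z_L + Z_0) = (44 − j95)/(144 − j95)
|Γ| = 105/173 = 0.607
VSWR = (1 + |Γ|)/(1 − |Γ|) = 1.61/0.393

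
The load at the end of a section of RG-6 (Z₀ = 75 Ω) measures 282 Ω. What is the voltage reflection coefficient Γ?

Γ = (Z_L − Z_0)/(Z_L + Z_0) = (282 − 75)/(282 + 75) = 207/357

Γ = 0.58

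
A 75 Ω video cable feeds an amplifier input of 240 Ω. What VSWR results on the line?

VSWR ≈ 3.2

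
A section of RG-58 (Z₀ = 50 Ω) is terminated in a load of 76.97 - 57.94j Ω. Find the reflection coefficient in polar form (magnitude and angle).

Γ ≈ 0.458 ∠ -40.5°

Γ = (Z_L − Z_0)/(Z_L + Z_0) = (26.97 − j57.94)/(127 − j57.94)
|Γ| = 63.9/140 = 0.458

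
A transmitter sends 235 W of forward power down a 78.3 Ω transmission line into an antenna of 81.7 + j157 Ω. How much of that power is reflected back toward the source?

|Γ| = |(3.4 + j157)/(160 + j157)| = 0.701
|Γ|² = 0.491
P_refl = |Γ|²·P_inc = 115 W, P_del = (1 − |Γ|²)·P_inc = 120 W

P_reflected ≈ 115 W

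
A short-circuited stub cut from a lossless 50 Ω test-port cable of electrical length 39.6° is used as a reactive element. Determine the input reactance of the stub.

X_in ≈ 41.4 Ω (inductive)

tan(βl) = 0.827
For a short-circuited stub, Z_in = jZ_0·tan(βl)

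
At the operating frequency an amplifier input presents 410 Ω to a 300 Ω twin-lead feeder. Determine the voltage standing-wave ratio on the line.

VSWR ≈ 1.37

Γ = (410 − 300)/(410 + 300) = 0.155
VSWR = (1 + 0.155)/(1 − 0.155)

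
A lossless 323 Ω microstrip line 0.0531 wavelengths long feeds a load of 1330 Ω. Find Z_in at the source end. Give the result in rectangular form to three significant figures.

Z_in ≈ 491 − j588 Ω

βl = 2π × 0.0531 = 19.1°
tan(βl) = tan(19.1°) = 0.347
Z_in = Z_0·(Z_L + jZ_0·tanβl)/(Z_0 + jZ_L·tanβl)
     = 323·(1330 + j112)/(323 + j461)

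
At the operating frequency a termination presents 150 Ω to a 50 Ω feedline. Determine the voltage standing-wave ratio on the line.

VSWR ≈ 3

Γ = (150 − 50)/(150 + 50) = 0.5
VSWR = (1 + 0.5)/(1 − 0.5)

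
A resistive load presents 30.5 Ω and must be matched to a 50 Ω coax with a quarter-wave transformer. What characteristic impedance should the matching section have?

Z_qwt ≈ 39.1 Ω

Z_qwt = √(Z_0·R_L) = √(50 × 30.5) = √1525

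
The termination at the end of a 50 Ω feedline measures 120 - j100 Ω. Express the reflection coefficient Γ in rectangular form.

Γ = (Z_L − Z_0)/(Z_L + Z_0) = (70 − j100)/(170 − j100)

Γ ≈ 0.563 − j0.257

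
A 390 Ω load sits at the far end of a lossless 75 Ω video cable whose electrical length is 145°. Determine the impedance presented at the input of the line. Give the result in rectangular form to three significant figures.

tan(βl) = tan(145°) = -0.7
Z_in = Z_0·(Z_L + jZ_0·tanβl)/(Z_0 + jZ_L·tanβl)
     = 75·(390 − j52.5)/(75 − j273)

Z_in ≈ 40.8 + j95.9 Ω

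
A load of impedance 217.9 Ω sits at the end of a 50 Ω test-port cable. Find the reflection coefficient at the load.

Γ = 0.627

Γ = (Z_L − Z_0)/(Z_L + Z_0) = (217.9 − 50)/(217.9 + 50) = 167.9/267.9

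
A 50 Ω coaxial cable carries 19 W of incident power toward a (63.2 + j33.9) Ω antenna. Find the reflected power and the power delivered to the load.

P_reflected ≈ 1.8 W; P_delivered ≈ 17.2 W

|Γ| = |(13.2 + j33.9)/(113.2 + j33.9)| = 0.308
|Γ|² = 0.0948
P_refl = |Γ|²·P_inc = 1.8 W, P_del = (1 − |Γ|²)·P_inc = 17.2 W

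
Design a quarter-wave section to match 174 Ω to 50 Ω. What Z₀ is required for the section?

Z_qwt ≈ 93.3 Ω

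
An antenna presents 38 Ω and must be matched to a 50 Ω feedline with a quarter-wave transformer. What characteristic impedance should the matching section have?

Z_qwt ≈ 43.6 Ω

Z_qwt = √(Z_0·R_L) = √(50 × 38) = √1900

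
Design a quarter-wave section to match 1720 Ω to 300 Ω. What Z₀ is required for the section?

Z_qwt ≈ 718 Ω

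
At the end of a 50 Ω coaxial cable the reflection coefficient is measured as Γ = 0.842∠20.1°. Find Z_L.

Z_L = Z_0·(1 + Γ)/(1 − Γ) = 50·(1.79 + j0.289)/(0.209 − j0.289)

Z_L ≈ 114 + j227 Ω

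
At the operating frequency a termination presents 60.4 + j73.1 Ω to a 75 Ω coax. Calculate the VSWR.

Γ = (Z_L − Z_0)/(Z_L + Z_0) = (-14.6 + j73.1)/(135.4 + j73.1)
|Γ| = 74.5/154 = 0.484
VSWR = (1 + |Γ|)/(1 − |Γ|) = 1.48/0.516

VSWR ≈ 2.88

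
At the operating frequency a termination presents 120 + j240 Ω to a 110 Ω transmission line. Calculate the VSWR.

VSWR ≈ 6.21

Γ = (Z_L − Z_0)/(Z_L + Z_0) = (10 + j240)/(230 + j240)
|Γ| = 240/332 = 0.723
VSWR = (1 + |Γ|)/(1 − |Γ|) = 1.72/0.277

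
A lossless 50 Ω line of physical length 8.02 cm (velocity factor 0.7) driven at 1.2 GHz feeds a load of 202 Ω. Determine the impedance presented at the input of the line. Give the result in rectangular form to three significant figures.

λ = v/f = 0.7·c / 1.2 GHz = 0.175 m
βl = 2π·l/λ = 2π × 0.458 = 165°
tan(βl) = tan(165°) = -0.268
Z_in = Z_0·(Z_L + jZ_0·tanβl)/(Z_0 + jZ_L·tanβl)
     = 50·(202 − j13.4)/(50 − j54.2)

Z_in ≈ 99.6 + j94.5 Ω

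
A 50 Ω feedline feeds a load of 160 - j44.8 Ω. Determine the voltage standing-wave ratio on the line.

VSWR ≈ 3.48

Γ = (Z_L − Z_0)/(Z_L + Z_0) = (110 − j44.8)/(210 − j44.8)
|Γ| = 119/215 = 0.553
VSWR = (1 + |Γ|)/(1 − |Γ|) = 1.55/0.447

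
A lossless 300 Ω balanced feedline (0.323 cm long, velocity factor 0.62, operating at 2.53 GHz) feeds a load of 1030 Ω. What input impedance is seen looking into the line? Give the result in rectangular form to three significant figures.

Z_in ≈ 572 − j471 Ω

λ = v/f = 0.62·c / 2.53 GHz = 0.0735 m
βl = 2π·l/λ = 2π × 0.0439 = 15.8°
tan(βl) = tan(15.8°) = 0.283
Z_in = Z_0·(Z_L + jZ_0·tanβl)/(Z_0 + jZ_L·tanβl)
     = 300·(1030 + j85)/(300 + j292)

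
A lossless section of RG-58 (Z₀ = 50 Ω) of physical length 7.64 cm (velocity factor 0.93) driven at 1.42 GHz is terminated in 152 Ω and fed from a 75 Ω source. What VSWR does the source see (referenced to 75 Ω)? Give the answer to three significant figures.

VSWR ≈ 3.14

λ = v/f = 0.93·c / 1.42 GHz = 0.196 m
βl = 2π·l/λ = 2π × 0.389 = 140°
tan(βl) = -0.84
Z_in = Z_0·(Z_L + jZ_0·tanβl)/(Z_0 + jZ_L·tanβl) = 34.5 + j46 Ω
Γ_s = (Z_in − Z_s)/(Z_in + Z_s) = (-40.5 + j46)/(109 + j46), |Γ_s| = 0.516
VSWR = (1 + |Γ_s|)/(1 − |Γ_s|)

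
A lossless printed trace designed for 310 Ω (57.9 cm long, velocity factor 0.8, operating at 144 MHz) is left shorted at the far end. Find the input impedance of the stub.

Z_in ≈ −j442 Ω

λ = v/f = 0.8·c / 144 MHz = 1.67 m
βl = 2π·l/λ = 2π × 0.347 = 125°
tan(βl) = -1.42
For a shorted stub, Z_in = jZ_0·tan(βl)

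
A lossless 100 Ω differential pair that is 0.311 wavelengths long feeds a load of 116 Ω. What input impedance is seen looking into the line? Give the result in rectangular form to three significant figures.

Z_in ≈ 89.4 + j9.24 Ω

βl = 2π × 0.311 = 112°
tan(βl) = tan(112°) = -2.48
Z_in = Z_0·(Z_L + jZ_0·tanβl)/(Z_0 + jZ_L·tanβl)
     = 100·(116 − j248)/(100 − j288)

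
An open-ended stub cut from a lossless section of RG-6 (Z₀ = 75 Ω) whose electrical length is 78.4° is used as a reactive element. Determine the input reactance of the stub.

X_in ≈ -15.4 Ω (capacitive)

tan(βl) = 4.87
For an open-ended stub, Z_in = −jZ_0·cot(βl) = −jZ_0/tan(βl)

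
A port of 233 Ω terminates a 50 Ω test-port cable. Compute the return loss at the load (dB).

RL ≈ 3.79 dB

Γ = (233 − 50)/(233 + 50) = 0.647
RL = −20·log₁₀|Γ| = −20·log₁₀(0.647)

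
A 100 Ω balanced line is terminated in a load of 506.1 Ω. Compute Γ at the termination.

Γ = (Z_L − Z_0)/(Z_L + Z_0) = (506.1 − 100)/(506.1 + 100) = 406.1/606.1

Γ = 0.67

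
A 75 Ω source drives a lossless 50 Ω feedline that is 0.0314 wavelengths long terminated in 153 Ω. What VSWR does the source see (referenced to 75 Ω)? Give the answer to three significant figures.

VSWR ≈ 2.15

βl = 2π × 0.0314 = 11.3°
tan(βl) = 0.2
Z_in = Z_0·(Z_L + jZ_0·tanβl)/(Z_0 + jZ_L·tanβl) = 116 − j60.8 Ω
Γ_s = (Z_in − Z_s)/(Z_in + Z_s) = (40.8 − j60.8)/(191 − j60.8), |Γ_s| = 0.366
VSWR = (1 + |Γ_s|)/(1 − |Γ_s|)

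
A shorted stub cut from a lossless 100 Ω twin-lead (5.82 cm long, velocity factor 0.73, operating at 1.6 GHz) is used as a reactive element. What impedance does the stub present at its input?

Z_in ≈ −j50.8 Ω

λ = v/f = 0.73·c / 1.6 GHz = 0.137 m
βl = 2π·l/λ = 2π × 0.425 = 153°
tan(βl) = -0.508
For a shorted stub, Z_in = jZ_0·tan(βl)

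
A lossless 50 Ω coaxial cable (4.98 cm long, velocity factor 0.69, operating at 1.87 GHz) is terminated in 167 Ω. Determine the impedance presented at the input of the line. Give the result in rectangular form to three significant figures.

Z_in ≈ 84.6 + j75.7 Ω

λ = v/f = 0.69·c / 1.87 GHz = 0.111 m
βl = 2π·l/λ = 2π × 0.45 = 162°
tan(βl) = tan(162°) = -0.326
Z_in = Z_0·(Z_L + jZ_0·tanβl)/(Z_0 + jZ_L·tanβl)
     = 50·(167 − j16.3)/(50 − j54.4)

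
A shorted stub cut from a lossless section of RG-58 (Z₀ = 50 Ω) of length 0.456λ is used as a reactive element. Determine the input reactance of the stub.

βl = 2π × 0.456 = 164°
tan(βl) = -0.284
For a shorted stub, Z_in = jZ_0·tan(βl)

X_in ≈ -14.2 Ω (capacitive)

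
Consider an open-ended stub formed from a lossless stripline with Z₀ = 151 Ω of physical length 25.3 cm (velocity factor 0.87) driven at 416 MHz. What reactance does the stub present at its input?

X_in ≈ 217 Ω (inductive)

λ = v/f = 0.87·c / 416 MHz = 0.627 m
βl = 2π·l/λ = 2π × 0.403 = 145°
tan(βl) = -0.696
For an open-ended stub, Z_in = −jZ_0·cot(βl) = −jZ_0/tan(βl)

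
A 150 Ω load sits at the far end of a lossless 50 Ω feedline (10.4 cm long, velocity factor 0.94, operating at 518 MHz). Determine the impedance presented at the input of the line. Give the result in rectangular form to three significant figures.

λ = v/f = 0.94·c / 518 MHz = 0.544 m
βl = 2π·l/λ = 2π × 0.191 = 68.8°
tan(βl) = tan(68.8°) = 2.57
Z_in = Z_0·(Z_L + jZ_0·tanβl)/(Z_0 + jZ_L·tanβl)
     = 50·(150 + j129)/(50 + j386)

Z_in ≈ 18.9 − j17 Ω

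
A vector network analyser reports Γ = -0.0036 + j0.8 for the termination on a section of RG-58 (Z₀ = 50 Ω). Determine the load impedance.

Z_L = Z_0·(1 + Γ)/(1 − Γ) = 50·(0.996 + j0.8)/(1 − j0.8)

Z_L ≈ 10.9 + j48.6 Ω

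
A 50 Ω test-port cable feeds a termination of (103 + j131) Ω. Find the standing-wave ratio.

VSWR ≈ 5.7

Γ = (Z_L − Z_0)/(Z_L + Z_0) = (53 + j131)/(153 + j131)
|Γ| = 141/201 = 0.702
VSWR = (1 + |Γ|)/(1 − |Γ|) = 1.7/0.298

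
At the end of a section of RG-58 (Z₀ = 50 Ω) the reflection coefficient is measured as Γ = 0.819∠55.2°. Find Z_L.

Z_L ≈ 22.4 + j91.4 Ω

Z_L = Z_0·(1 + Γ)/(1 − Γ) = 50·(1.47 + j0.673)/(0.533 − j0.673)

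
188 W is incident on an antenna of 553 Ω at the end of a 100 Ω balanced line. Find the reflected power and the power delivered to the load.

Γ = (553 − 100)/(553 + 100) = 0.694
|Γ|² = 0.481
P_refl = |Γ|²·P_inc = 90.5 W, P_del = (1 − |Γ|²)·P_inc = 97.5 W

P_reflected ≈ 90.5 W; P_delivered ≈ 97.5 W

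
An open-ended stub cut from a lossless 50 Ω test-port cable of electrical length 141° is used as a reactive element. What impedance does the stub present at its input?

Z_in ≈ +j61.7 Ω

tan(βl) = -0.81
For an open-ended stub, Z_in = −jZ_0·cot(βl) = −jZ_0/tan(βl)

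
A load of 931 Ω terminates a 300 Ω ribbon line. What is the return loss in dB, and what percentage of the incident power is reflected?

RL ≈ 5.8 dB; 26.3% of incident power reflected

Γ = (931 − 300)/(931 + 300) = 0.513
RL = −20·log₁₀(0.513) = 5.8 dB
P_refl/P_inc = |Γ|² = 0.263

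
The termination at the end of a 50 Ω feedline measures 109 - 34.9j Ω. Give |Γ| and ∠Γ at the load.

Γ ≈ 0.421 ∠ -18.2°

Γ = (Z_L − Z_0)/(Z_L + Z_0) = (59 − j34.9)/(159 − j34.9)
|Γ| = 68.5/163 = 0.421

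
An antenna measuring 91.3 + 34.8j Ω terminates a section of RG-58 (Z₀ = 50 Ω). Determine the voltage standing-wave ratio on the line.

VSWR ≈ 2.18

Γ = (Z_L − Z_0)/(Z_L + Z_0) = (41.3 + j34.8)/(141.3 + j34.8)
|Γ| = 54/146 = 0.371
VSWR = (1 + |Γ|)/(1 − |Γ|) = 1.37/0.629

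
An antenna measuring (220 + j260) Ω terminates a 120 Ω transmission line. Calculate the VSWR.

VSWR ≈ 4.73

Γ = (Z_L − Z_0)/(Z_L + Z_0) = (100 + j260)/(340 + j260)
|Γ| = 279/428 = 0.651
VSWR = (1 + |Γ|)/(1 − |Γ|) = 1.65/0.349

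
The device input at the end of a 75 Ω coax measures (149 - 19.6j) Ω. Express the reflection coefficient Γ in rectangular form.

Γ = (Z_L − Z_0)/(Z_L + Z_0) = (74 − j19.6)/(224 − j19.6)

Γ ≈ 0.335 − j0.0581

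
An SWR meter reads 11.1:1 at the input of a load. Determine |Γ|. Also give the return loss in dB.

|Γ| = (S − 1)/(S + 1) = (11.1 − 1)/(11.1 + 1) = 10.1/12.1
RL = −20·log₁₀|Γ| = −20·log₁₀(0.835)

|Γ| ≈ 0.835; return loss ≈ 1.57 dB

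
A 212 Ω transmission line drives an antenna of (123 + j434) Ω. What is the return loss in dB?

Γ = (-89 + j434)/(335 + j434), |Γ| = 0.808
RL = −20·log₁₀|Γ| = −20·log₁₀(0.808)

RL ≈ 1.85 dB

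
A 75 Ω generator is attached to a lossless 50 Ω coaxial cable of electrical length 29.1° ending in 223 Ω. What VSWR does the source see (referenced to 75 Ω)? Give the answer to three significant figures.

tan(βl) = 0.557
Z_in = Z_0·(Z_L + jZ_0·tanβl)/(Z_0 + jZ_L·tanβl) = 40.8 − j73.4 Ω
Γ_s = (Z_in − Z_s)/(Z_in + Z_s) = (-34.2 − j73.4)/(116 − j73.4), |Γ_s| = 0.591
VSWR = (1 + |Γ_s|)/(1 − |Γ_s|)

VSWR ≈ 3.89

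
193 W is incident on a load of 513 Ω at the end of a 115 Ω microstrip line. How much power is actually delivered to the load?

Γ = (513 − 115)/(513 + 115) = 0.634
|Γ|² = 0.402
P_refl = |Γ|²·P_inc = 77.5 W, P_del = (1 − |Γ|²)·P_inc = 115 W

P_delivered ≈ 115 W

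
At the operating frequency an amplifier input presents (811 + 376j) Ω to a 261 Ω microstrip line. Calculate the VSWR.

VSWR ≈ 3.84

Γ = (Z_L − Z_0)/(Z_L + Z_0) = (550 + j376)/(1072 + j376)
|Γ| = 666/1140 = 0.586
VSWR = (1 + |Γ|)/(1 − |Γ|) = 1.59/0.414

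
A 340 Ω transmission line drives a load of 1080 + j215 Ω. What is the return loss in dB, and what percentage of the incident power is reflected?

Γ = (740 + j215)/(1420 + j215), |Γ| = 0.537
RL = −20·log₁₀(0.537) = 5.41 dB
P_refl/P_inc = |Γ|² = 0.288

RL ≈ 5.41 dB; 28.8% of incident power reflected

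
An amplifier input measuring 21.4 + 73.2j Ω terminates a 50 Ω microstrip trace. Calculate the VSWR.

Γ = (Z_L − Z_0)/(Z_L + Z_0) = (-28.6 + j73.2)/(71.4 + j73.2)
|Γ| = 78.6/102 = 0.769
VSWR = (1 + |Γ|)/(1 − |Γ|) = 1.77/0.231

VSWR ≈ 7.64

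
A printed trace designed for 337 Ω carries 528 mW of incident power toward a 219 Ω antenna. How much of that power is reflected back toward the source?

Γ = (219 − 337)/(219 + 337) = -0.212
|Γ|² = 0.045
P_refl = |Γ|²·P_inc = 23.8 mW, P_del = (1 − |Γ|²)·P_inc = 504 mW

P_reflected ≈ 23.8 mW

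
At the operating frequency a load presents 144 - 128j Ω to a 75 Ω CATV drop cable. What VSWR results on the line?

Γ = (Z_L − Z_0)/(Z_L + Z_0) = (69 − j128)/(219 − j128)
|Γ| = 145/254 = 0.573
VSWR = (1 + |Γ|)/(1 − |Γ|) = 1.57/0.427

VSWR ≈ 3.69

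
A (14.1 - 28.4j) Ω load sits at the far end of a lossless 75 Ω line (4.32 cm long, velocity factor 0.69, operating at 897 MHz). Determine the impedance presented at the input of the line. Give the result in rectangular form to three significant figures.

λ = v/f = 0.69·c / 897 MHz = 0.231 m
βl = 2π·l/λ = 2π × 0.187 = 67.4°
tan(βl) = tan(67.4°) = 2.4
Z_in = Z_0·(Z_L + jZ_0·tanβl)/(Z_0 + jZ_L·tanβl)
     = 75·(14.1 + j152)/(143 + j33.9)

Z_in ≈ 24.8 + j73.6 Ω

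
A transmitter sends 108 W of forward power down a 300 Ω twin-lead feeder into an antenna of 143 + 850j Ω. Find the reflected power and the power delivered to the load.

P_reflected ≈ 87.8 W; P_delivered ≈ 20.2 W

|Γ| = |(-157 + j850)/(443 + j850)| = 0.902
|Γ|² = 0.813
P_refl = |Γ|²·P_inc = 87.8 W, P_del = (1 − |Γ|²)·P_inc = 20.2 W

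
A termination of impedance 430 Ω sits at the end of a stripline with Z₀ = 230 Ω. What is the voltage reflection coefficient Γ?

Γ = (Z_L − Z_0)/(Z_L + Z_0) = (430 − 230)/(430 + 230) = 200/660

Γ = 0.303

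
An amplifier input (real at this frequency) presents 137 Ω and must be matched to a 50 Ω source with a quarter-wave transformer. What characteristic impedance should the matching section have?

Z_qwt = √(Z_0·R_L) = √(50 × 137) = √6850

Z_qwt ≈ 82.8 Ω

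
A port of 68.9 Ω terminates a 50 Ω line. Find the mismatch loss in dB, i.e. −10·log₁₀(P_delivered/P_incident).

mismatch loss ≈ 0.111 dB

Γ = (68.9 − 50)/(68.9 + 50) = 0.159
|Γ|² = 0.0253, so P_del/P_inc = 1 − |Γ|² = 0.975
ML = −10·log₁₀(1 − |Γ|²)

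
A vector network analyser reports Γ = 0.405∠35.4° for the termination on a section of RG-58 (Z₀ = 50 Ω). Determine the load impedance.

Z_L ≈ 83 + j46.6 Ω

Z_L = Z_0·(1 + Γ)/(1 − Γ) = 50·(1.33 + j0.235)/(0.67 − j0.235)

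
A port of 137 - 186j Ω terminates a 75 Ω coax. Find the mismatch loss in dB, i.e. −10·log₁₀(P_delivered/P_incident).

mismatch loss ≈ 2.87 dB

Γ = (62 − j186)/(212 − j186), |Γ| = 0.695
|Γ|² = 0.483, so P_del/P_inc = 1 − |Γ|² = 0.517
ML = −10·log₁₀(1 − |Γ|²)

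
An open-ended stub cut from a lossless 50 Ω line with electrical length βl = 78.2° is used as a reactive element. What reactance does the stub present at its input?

tan(βl) = 4.79
For an open-ended stub, Z_in = −jZ_0·cot(βl) = −jZ_0/tan(βl)

X_in ≈ -10.4 Ω (capacitive)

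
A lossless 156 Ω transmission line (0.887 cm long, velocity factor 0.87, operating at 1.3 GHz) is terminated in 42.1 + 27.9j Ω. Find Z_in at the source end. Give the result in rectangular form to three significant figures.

λ = v/f = 0.87·c / 1.3 GHz = 0.201 m
βl = 2π·l/λ = 2π × 0.0442 = 15.9°
tan(βl) = tan(15.9°) = 0.285
Z_in = Z_0·(Z_L + jZ_0·tanβl)/(Z_0 + jZ_L·tanβl)
     = 156·(42.1 + j72.4)/(148 + j12)

Z_in ≈ 50.2 + j72.2 Ω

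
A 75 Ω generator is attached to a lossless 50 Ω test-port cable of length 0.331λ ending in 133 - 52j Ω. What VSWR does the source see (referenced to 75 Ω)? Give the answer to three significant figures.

VSWR ≈ 3.78

βl = 2π × 0.331 = 119°
tan(βl) = -1.79
Z_in = Z_0·(Z_L + jZ_0·tanβl)/(Z_0 + jZ_L·tanβl) = 23.9 + j32.2 Ω
Γ_s = (Z_in − Z_s)/(Z_in + Z_s) = (-51.1 + j32.2)/(98.9 + j32.2), |Γ_s| = 0.581
VSWR = (1 + |Γ_s|)/(1 − |Γ_s|)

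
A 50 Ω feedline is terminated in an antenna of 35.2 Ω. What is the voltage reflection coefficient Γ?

Γ = (Z_L − Z_0)/(Z_L + Z_0) = (35.2 − 50)/(35.2 + 50) = -14.8/85.2

Γ = -0.174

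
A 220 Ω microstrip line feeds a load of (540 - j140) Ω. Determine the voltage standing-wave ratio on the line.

Γ = (Z_L − Z_0)/(Z_L + Z_0) = (320 − j140)/(760 − j140)
|Γ| = 349/773 = 0.452
VSWR = (1 + |Γ|)/(1 − |Γ|) = 1.45/0.548

VSWR ≈ 2.65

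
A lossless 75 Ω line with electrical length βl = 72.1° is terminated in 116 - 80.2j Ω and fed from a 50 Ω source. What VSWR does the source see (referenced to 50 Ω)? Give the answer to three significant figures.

VSWR ≈ 1.7

tan(βl) = 3.1
Z_in = Z_0·(Z_L + jZ_0·tanβl)/(Z_0 + jZ_L·tanβl) = 29.6 + j2.4 Ω
Γ_s = (Z_in − Z_s)/(Z_in + Z_s) = (-20.4 + j2.4)/(79.6 + j2.4), |Γ_s| = 0.258
VSWR = (1 + |Γ_s|)/(1 − |Γ_s|)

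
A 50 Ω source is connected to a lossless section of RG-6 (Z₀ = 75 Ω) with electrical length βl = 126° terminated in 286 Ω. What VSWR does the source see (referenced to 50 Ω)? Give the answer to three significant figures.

VSWR ≈ 3.69

tan(βl) = -1.38
Z_in = Z_0·(Z_L + jZ_0·tanβl)/(Z_0 + jZ_L·tanβl) = 29 + j49 Ω
Γ_s = (Z_in − Z_s)/(Z_in + Z_s) = (-21 + j49)/(79 + j49), |Γ_s| = 0.573
VSWR = (1 + |Γ_s|)/(1 − |Γ_s|)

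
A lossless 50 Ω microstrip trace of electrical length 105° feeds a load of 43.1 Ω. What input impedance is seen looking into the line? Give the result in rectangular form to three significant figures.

Z_in ≈ 56.7 − j4.22 Ω

tan(βl) = tan(105°) = -3.73
Z_in = Z_0·(Z_L + jZ_0·tanβl)/(Z_0 + jZ_L·tanβl)
     = 50·(43.1 − j187)/(50 − j161)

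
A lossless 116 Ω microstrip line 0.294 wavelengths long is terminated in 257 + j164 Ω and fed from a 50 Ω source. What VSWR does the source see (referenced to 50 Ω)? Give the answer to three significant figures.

VSWR ≈ 1.44

βl = 2π × 0.294 = 106°
tan(βl) = -3.52
Z_in = Z_0·(Z_L + jZ_0·tanβl)/(Z_0 + jZ_L·tanβl) = 35.6 + j5.6 Ω
Γ_s = (Z_in − Z_s)/(Z_in + Z_s) = (-14.4 + j5.6)/(85.6 + j5.6), |Γ_s| = 0.18
VSWR = (1 + |Γ_s|)/(1 − |Γ_s|)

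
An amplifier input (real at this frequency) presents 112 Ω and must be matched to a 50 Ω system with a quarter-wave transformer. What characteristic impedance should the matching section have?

Z_qwt = √(Z_0·R_L) = √(50 × 112) = √5600

Z_qwt ≈ 74.8 Ω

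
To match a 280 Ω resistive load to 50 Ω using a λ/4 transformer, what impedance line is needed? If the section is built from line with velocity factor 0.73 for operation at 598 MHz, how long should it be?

Z_qwt = √(Z_0·R_L) = √(50 × 280) = √14000
λ = 0.73·c/f = 0.366 m, so l = λ/4 = 0.0916 m

Z_qwt ≈ 118 Ω; length ≈ 9.16 cm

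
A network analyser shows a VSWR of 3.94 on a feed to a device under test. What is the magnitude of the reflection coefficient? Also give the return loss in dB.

|Γ| = (S − 1)/(S + 1) = (3.94 − 1)/(3.94 + 1) = 2.94/4.94
RL = −20·log₁₀|Γ| = −20·log₁₀(0.595)

|Γ| ≈ 0.595; return loss ≈ 4.51 dB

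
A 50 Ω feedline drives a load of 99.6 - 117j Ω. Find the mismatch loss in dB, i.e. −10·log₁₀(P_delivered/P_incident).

mismatch loss ≈ 2.58 dB

Γ = (49.6 − j117)/(149.6 − j117), |Γ| = 0.669
|Γ|² = 0.448, so P_del/P_inc = 1 − |Γ|² = 0.552
ML = −10·log₁₀(1 − |Γ|²)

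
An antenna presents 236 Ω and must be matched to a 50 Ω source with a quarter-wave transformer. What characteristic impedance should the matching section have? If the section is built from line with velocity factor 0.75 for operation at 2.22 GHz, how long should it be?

Z_qwt ≈ 109 Ω; length ≈ 2.53 cm

Z_qwt = √(Z_0·R_L) = √(50 × 236) = √11800
λ = 0.75·c/f = 0.101 m, so l = λ/4 = 0.0253 m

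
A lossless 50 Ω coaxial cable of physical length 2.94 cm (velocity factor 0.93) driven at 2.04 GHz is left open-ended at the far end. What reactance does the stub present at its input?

X_in ≈ -11.2 Ω (capacitive)

λ = v/f = 0.93·c / 2.04 GHz = 0.137 m
βl = 2π·l/λ = 2π × 0.215 = 77.4°
tan(βl) = 4.47
For an open-ended stub, Z_in = −jZ_0·cot(βl) = −jZ_0/tan(βl)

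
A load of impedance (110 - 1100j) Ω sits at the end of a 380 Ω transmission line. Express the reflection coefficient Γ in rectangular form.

Γ ≈ 0.743 − j0.577

Γ = (Z_L − Z_0)/(Z_L + Z_0) = (-270 − j1100)/(490 − j1100)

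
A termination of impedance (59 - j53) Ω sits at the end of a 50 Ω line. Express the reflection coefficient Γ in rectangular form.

Γ = (Z_L − Z_0)/(Z_L + Z_0) = (9 − j53)/(109 − j53)

Γ ≈ 0.258 − j0.361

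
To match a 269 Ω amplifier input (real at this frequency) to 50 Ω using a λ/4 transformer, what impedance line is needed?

Z_qwt ≈ 116 Ω

Z_qwt = √(Z_0·R_L) = √(50 × 269) = √13450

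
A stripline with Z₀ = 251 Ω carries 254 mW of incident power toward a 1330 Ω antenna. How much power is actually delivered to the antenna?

P_delivered ≈ 136 mW

Γ = (1330 − 251)/(1330 + 251) = 0.682
|Γ|² = 0.466
P_refl = |Γ|²·P_inc = 118 mW, P_del = (1 − |Γ|²)·P_inc = 136 mW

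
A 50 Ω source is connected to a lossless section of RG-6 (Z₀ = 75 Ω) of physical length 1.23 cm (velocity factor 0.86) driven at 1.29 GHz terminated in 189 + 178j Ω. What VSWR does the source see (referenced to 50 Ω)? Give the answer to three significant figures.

λ = v/f = 0.86·c / 1.29 GHz = 0.2 m
βl = 2π·l/λ = 2π × 0.0615 = 22.1°
tan(βl) = 0.407
Z_in = Z_0·(Z_L + jZ_0·tanβl)/(Z_0 + jZ_L·tanβl) = 209 − j177 Ω
Γ_s = (Z_in − Z_s)/(Z_in + Z_s) = (159 − j177)/(259 − j177), |Γ_s| = 0.759
VSWR = (1 + |Γ_s|)/(1 − |Γ_s|)

VSWR ≈ 7.29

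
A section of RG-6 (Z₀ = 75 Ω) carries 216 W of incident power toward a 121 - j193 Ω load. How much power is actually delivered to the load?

P_delivered ≈ 104 W

|Γ| = |(46 − j193)/(196 − j193)| = 0.721
|Γ|² = 0.52
P_refl = |Γ|²·P_inc = 112 W, P_del = (1 − |Γ|²)·P_inc = 104 W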